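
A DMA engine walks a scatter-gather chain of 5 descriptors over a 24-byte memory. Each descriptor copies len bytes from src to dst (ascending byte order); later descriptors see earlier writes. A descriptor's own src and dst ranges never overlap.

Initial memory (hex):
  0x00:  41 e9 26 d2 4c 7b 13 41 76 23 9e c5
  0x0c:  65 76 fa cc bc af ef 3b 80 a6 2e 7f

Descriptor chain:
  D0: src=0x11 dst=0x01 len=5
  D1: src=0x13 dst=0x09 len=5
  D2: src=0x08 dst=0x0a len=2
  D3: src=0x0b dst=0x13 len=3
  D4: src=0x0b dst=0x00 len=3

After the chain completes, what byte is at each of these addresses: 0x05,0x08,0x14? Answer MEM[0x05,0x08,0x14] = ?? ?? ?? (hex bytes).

MEM[0x05,0x08,0x14] = a6 76 2e

[0] 0x11->0x01 len=5 : af ef 3b 80 a6
[1] 0x13->0x09 len=5 : 3b 80 a6 2e 7f
[2] 0x08->0x0a len=2 : 76 3b
[3] 0x0b->0x13 len=3 : 3b 2e 7f
[4] 0x0b->0x00 len=3 : 3b 2e 7f
query mem[0x05]=0xa6, mem[0x08]=0x76, mem[0x14]=0x2e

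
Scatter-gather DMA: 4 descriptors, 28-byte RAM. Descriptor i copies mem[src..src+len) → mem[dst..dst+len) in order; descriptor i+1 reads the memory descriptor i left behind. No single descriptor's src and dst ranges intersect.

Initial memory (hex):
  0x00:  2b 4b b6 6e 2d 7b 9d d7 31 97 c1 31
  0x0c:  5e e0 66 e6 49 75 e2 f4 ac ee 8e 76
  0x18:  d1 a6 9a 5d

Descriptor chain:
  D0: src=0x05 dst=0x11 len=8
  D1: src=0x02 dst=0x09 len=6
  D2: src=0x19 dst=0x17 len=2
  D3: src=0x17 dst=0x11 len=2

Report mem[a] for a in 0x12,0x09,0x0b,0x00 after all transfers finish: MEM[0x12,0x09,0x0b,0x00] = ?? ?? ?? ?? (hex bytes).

[0] 0x05->0x11 len=8 : 7b 9d d7 31 97 c1 31 5e
[1] 0x02->0x09 len=6 : b6 6e 2d 7b 9d d7
[2] 0x19->0x17 len=2 : a6 9a
[3] 0x17->0x11 len=2 : a6 9a
query mem[0x12]=0x9a, mem[0x09]=0xb6, mem[0x0b]=0x2d, mem[0x00]=0x2b

MEM[0x12,0x09,0x0b,0x00] = 9a b6 2d 2b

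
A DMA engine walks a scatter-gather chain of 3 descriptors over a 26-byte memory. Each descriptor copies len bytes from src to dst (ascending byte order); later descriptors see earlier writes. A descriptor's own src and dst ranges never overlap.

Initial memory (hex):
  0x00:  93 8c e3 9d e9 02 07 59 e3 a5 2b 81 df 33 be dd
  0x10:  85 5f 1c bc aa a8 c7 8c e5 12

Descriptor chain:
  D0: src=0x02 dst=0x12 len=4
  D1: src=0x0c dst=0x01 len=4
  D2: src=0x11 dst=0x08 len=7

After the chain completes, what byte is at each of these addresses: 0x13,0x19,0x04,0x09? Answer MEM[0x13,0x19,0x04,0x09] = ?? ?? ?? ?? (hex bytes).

  after D0: wrote 4B at 0x12 = e39de902
  after D1: wrote 4B at 0x01 = df33bedd
  after D2: wrote 7B at 0x08 = 5fe39de902c78c
query mem[0x13]=0x9d, mem[0x19]=0x12, mem[0x04]=0xdd, mem[0x09]=0xe3

MEM[0x13,0x19,0x04,0x09] = 9d 12 dd e3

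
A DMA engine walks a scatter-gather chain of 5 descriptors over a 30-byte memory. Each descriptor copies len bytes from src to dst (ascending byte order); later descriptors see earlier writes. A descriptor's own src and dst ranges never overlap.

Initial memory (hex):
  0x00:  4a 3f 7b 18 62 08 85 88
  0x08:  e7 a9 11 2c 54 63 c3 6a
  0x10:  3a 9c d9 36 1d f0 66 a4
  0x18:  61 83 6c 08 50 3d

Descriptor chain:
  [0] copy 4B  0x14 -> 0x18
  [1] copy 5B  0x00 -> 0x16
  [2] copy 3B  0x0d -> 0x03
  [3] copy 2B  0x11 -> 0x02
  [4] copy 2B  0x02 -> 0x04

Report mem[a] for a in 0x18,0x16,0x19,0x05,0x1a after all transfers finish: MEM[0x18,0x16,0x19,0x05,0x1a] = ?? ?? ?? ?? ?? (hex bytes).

MEM[0x18,0x16,0x19,0x05,0x1a] = 7b 4a 18 d9 62

[0] 0x14->0x18 len=4 : 1d f0 66 a4
[1] 0x00->0x16 len=5 : 4a 3f 7b 18 62
[2] 0x0d->0x03 len=3 : 63 c3 6a
[3] 0x11->0x02 len=2 : 9c d9
[4] 0x02->0x04 len=2 : 9c d9
query mem[0x18]=0x7b, mem[0x16]=0x4a, mem[0x19]=0x18, mem[0x05]=0xd9, mem[0x1a]=0x62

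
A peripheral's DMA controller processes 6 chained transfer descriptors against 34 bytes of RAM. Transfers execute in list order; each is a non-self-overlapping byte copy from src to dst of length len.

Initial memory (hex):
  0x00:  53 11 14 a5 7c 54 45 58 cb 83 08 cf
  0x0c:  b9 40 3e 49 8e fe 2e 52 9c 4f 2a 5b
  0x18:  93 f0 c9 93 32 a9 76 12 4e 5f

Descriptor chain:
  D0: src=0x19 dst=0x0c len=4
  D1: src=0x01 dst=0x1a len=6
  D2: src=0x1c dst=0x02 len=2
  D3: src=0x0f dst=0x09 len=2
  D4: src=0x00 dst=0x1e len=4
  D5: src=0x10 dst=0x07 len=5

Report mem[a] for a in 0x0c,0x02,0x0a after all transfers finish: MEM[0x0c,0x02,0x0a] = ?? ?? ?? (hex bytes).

[0] 0x19->0x0c len=4 : f0 c9 93 32
[1] 0x01->0x1a len=6 : 11 14 a5 7c 54 45
[2] 0x1c->0x02 len=2 : a5 7c
[3] 0x0f->0x09 len=2 : 32 8e
[4] 0x00->0x1e len=4 : 53 11 a5 7c
[5] 0x10->0x07 len=5 : 8e fe 2e 52 9c
query mem[0x0c]=0xf0, mem[0x02]=0xa5, mem[0x0a]=0x52

MEM[0x0c,0x02,0x0a] = f0 a5 52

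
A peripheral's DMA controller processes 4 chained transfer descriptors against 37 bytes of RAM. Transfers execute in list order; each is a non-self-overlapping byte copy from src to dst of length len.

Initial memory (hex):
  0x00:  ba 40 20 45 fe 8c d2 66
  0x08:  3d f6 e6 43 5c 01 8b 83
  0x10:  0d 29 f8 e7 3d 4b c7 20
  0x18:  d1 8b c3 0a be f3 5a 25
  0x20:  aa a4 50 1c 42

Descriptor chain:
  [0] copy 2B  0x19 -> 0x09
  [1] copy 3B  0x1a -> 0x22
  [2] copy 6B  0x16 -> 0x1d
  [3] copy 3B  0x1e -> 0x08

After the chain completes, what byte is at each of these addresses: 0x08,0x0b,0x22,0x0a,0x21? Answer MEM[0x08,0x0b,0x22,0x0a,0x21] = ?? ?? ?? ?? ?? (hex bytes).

MEM[0x08,0x0b,0x22,0x0a,0x21] = 20 43 0a 8b c3

D0: mem[0x09..0x0a] <- [8b c3]
D1: mem[0x22..0x24] <- [c3 0a be]
D2: mem[0x1d..0x22] <- [c7 20 d1 8b c3 0a]
D3: mem[0x08..0x0a] <- [20 d1 8b]
query mem[0x08]=0x20, mem[0x0b]=0x43, mem[0x22]=0x0a, mem[0x0a]=0x8b, mem[0x21]=0xc3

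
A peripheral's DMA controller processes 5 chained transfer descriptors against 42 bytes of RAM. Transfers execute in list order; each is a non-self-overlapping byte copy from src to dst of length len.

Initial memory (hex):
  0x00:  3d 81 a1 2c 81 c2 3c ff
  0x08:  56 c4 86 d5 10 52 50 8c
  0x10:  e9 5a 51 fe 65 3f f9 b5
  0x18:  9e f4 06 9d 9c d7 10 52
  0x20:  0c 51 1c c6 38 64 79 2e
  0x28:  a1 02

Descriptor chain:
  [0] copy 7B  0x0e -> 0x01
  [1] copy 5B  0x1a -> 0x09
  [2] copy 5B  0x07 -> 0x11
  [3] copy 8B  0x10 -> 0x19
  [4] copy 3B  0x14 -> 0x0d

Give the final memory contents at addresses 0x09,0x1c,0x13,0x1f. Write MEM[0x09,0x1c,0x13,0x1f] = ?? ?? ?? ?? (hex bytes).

#0 dst[0x01+7] := {0x50,0x8c,0xe9,0x5a,0x51,0xfe,0x65}
#1 dst[0x09+5] := {0x06,0x9d,0x9c,0xd7,0x10}
#2 dst[0x11+5] := {0x65,0x56,0x06,0x9d,0x9c}
#3 dst[0x19+8] := {0xe9,0x65,0x56,0x06,0x9d,0x9c,0xf9,0xb5}
#4 dst[0x0d+3] := {0x9d,0x9c,0xf9}
query mem[0x09]=0x06, mem[0x1c]=0x06, mem[0x13]=0x06, mem[0x1f]=0xf9

MEM[0x09,0x1c,0x13,0x1f] = 06 06 06 f9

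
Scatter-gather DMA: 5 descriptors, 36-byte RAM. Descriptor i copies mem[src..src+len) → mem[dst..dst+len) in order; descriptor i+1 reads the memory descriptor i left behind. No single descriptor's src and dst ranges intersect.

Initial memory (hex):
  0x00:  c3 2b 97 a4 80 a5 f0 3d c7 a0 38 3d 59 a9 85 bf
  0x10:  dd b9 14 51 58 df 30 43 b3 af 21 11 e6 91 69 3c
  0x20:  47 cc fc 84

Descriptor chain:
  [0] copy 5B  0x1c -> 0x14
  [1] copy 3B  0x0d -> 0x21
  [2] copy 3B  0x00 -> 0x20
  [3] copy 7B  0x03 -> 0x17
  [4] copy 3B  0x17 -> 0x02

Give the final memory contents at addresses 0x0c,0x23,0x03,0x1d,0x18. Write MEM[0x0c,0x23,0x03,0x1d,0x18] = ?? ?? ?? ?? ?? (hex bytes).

MEM[0x0c,0x23,0x03,0x1d,0x18] = 59 bf 80 a0 80

  after D0: wrote 5B at 0x14 = e691693c47
  after D1: wrote 3B at 0x21 = a985bf
  after D2: wrote 3B at 0x20 = c32b97
  after D3: wrote 7B at 0x17 = a480a5f03dc7a0
  after D4: wrote 3B at 0x02 = a480a5
query mem[0x0c]=0x59, mem[0x23]=0xbf, mem[0x03]=0x80, mem[0x1d]=0xa0, mem[0x18]=0x80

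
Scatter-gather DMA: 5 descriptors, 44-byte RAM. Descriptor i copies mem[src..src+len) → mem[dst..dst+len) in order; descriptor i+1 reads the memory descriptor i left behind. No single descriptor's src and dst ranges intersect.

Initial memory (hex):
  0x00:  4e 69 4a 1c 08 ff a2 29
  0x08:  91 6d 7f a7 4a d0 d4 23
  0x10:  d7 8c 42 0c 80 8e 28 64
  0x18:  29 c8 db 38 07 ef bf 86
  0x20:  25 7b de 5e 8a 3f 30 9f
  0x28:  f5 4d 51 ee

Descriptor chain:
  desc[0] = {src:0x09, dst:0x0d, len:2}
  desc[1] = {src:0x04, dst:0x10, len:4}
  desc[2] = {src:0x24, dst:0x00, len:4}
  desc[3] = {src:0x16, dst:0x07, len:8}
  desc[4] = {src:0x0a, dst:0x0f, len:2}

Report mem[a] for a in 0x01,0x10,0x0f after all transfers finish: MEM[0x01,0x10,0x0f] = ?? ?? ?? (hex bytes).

  after D0: wrote 2B at 0x0d = 6d7f
  after D1: wrote 4B at 0x10 = 08ffa229
  after D2: wrote 4B at 0x00 = 8a3f309f
  after D3: wrote 8B at 0x07 = 286429c8db3807ef
  after D4: wrote 2B at 0x0f = c8db
query mem[0x01]=0x3f, mem[0x10]=0xdb, mem[0x0f]=0xc8

MEM[0x01,0x10,0x0f] = 3f db c8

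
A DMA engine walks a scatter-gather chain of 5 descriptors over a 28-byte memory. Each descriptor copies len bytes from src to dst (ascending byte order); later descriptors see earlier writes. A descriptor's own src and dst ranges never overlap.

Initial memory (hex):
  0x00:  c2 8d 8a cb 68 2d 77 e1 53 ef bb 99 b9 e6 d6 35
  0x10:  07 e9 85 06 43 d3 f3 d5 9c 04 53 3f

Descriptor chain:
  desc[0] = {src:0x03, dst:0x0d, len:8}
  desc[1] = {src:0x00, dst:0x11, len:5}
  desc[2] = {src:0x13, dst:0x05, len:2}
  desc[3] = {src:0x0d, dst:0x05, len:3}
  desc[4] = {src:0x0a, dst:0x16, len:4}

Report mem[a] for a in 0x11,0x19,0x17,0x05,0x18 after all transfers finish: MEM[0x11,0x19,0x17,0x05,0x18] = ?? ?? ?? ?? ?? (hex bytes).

[0] 0x03->0x0d len=8 : cb 68 2d 77 e1 53 ef bb
[1] 0x00->0x11 len=5 : c2 8d 8a cb 68
[2] 0x13->0x05 len=2 : 8a cb
[3] 0x0d->0x05 len=3 : cb 68 2d
[4] 0x0a->0x16 len=4 : bb 99 b9 cb
query mem[0x11]=0xc2, mem[0x19]=0xcb, mem[0x17]=0x99, mem[0x05]=0xcb, mem[0x18]=0xb9

MEM[0x11,0x19,0x17,0x05,0x18] = c2 cb 99 cb b9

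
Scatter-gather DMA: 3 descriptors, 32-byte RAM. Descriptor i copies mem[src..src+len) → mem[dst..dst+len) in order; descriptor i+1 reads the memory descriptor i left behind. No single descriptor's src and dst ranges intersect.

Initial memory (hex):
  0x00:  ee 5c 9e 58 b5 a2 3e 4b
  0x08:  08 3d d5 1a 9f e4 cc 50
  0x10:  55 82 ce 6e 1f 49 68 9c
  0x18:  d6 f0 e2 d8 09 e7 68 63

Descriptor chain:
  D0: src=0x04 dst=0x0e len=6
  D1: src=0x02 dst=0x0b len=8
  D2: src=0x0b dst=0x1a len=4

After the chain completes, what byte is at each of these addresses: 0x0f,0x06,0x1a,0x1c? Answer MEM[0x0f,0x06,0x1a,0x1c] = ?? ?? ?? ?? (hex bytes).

D0: mem[0x0e..0x13] <- [b5 a2 3e 4b 08 3d]
D1: mem[0x0b..0x12] <- [9e 58 b5 a2 3e 4b 08 3d]
D2: mem[0x1a..0x1d] <- [9e 58 b5 a2]
query mem[0x0f]=0x3e, mem[0x06]=0x3e, mem[0x1a]=0x9e, mem[0x1c]=0xb5

MEM[0x0f,0x06,0x1a,0x1c] = 3e 3e 9e b5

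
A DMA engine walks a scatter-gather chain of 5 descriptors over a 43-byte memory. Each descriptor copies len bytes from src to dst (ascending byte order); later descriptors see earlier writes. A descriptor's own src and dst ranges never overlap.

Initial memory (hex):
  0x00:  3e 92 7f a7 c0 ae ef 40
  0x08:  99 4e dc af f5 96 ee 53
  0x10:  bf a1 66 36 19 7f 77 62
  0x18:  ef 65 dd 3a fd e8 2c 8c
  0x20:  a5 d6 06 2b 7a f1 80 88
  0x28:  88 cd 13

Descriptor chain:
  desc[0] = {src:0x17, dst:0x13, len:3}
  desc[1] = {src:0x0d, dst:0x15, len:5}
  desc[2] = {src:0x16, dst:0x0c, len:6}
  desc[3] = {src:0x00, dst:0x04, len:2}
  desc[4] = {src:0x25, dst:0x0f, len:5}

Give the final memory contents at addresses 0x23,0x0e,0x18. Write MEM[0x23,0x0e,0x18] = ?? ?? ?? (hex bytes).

#0 dst[0x13+3] := {0x62,0xef,0x65}
#1 dst[0x15+5] := {0x96,0xee,0x53,0xbf,0xa1}
#2 dst[0x0c+6] := {0xee,0x53,0xbf,0xa1,0xdd,0x3a}
#3 dst[0x04+2] := {0x3e,0x92}
#4 dst[0x0f+5] := {0xf1,0x80,0x88,0x88,0xcd}
query mem[0x23]=0x2b, mem[0x0e]=0xbf, mem[0x18]=0xbf

MEM[0x23,0x0e,0x18] = 2b bf bf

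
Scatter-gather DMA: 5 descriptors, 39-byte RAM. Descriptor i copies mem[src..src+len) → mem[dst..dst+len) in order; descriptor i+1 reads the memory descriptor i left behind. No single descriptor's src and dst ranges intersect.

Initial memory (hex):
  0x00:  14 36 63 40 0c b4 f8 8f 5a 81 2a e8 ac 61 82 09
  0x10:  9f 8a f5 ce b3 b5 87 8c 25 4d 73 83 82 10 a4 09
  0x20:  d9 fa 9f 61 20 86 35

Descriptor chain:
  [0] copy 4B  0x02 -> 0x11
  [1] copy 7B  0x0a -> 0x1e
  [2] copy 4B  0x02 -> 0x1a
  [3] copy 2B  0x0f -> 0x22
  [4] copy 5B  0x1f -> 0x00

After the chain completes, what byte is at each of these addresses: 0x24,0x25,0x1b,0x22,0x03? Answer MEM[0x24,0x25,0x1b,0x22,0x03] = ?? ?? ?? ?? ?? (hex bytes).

MEM[0x24,0x25,0x1b,0x22,0x03] = 9f 86 40 09 09

[0] 0x02->0x11 len=4 : 63 40 0c b4
[1] 0x0a->0x1e len=7 : 2a e8 ac 61 82 09 9f
[2] 0x02->0x1a len=4 : 63 40 0c b4
[3] 0x0f->0x22 len=2 : 09 9f
[4] 0x1f->0x00 len=5 : e8 ac 61 09 9f
query mem[0x24]=0x9f, mem[0x25]=0x86, mem[0x1b]=0x40, mem[0x22]=0x09, mem[0x03]=0x09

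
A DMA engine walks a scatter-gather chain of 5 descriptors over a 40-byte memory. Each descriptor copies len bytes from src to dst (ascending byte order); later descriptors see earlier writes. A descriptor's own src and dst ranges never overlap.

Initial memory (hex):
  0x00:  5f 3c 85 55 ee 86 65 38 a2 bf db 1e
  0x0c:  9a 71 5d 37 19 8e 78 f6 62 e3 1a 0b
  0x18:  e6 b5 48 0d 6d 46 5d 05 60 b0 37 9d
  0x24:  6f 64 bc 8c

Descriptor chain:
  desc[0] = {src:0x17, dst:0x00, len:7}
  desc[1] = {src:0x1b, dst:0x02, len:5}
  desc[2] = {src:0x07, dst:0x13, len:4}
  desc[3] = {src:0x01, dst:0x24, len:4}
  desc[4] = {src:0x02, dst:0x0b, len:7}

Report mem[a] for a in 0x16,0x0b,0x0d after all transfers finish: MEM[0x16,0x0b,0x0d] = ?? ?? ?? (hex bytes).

MEM[0x16,0x0b,0x0d] = db 0d 46

[0] 0x17->0x00 len=7 : 0b e6 b5 48 0d 6d 46
[1] 0x1b->0x02 len=5 : 0d 6d 46 5d 05
[2] 0x07->0x13 len=4 : 38 a2 bf db
[3] 0x01->0x24 len=4 : e6 0d 6d 46
[4] 0x02->0x0b len=7 : 0d 6d 46 5d 05 38 a2
query mem[0x16]=0xdb, mem[0x0b]=0x0d, mem[0x0d]=0x46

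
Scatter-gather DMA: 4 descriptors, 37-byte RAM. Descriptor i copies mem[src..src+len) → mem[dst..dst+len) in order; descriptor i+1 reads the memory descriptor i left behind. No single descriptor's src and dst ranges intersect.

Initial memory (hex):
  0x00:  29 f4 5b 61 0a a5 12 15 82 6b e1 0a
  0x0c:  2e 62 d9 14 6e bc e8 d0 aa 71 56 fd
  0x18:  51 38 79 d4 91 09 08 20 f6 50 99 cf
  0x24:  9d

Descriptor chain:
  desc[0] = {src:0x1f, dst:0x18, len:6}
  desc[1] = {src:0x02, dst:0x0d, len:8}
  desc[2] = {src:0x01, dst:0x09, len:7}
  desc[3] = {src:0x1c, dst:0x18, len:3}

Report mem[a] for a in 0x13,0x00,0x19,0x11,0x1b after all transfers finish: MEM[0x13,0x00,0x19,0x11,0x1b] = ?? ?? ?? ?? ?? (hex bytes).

#0 dst[0x18+6] := {0x20,0xf6,0x50,0x99,0xcf,0x9d}
#1 dst[0x0d+8] := {0x5b,0x61,0x0a,0xa5,0x12,0x15,0x82,0x6b}
#2 dst[0x09+7] := {0xf4,0x5b,0x61,0x0a,0xa5,0x12,0x15}
#3 dst[0x18+3] := {0xcf,0x9d,0x08}
query mem[0x13]=0x82, mem[0x00]=0x29, mem[0x19]=0x9d, mem[0x11]=0x12, mem[0x1b]=0x99

MEM[0x13,0x00,0x19,0x11,0x1b] = 82 29 9d 12 99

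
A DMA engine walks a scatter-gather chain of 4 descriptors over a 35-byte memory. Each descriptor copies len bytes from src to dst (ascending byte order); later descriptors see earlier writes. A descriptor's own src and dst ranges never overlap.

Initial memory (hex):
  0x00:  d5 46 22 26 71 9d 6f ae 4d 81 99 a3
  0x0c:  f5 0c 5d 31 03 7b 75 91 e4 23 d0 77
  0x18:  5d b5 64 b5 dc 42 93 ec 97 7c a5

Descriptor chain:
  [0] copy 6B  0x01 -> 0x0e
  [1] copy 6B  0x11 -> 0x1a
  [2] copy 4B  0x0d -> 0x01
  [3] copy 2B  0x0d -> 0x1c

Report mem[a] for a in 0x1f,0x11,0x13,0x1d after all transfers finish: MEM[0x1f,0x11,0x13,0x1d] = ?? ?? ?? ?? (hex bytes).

MEM[0x1f,0x11,0x13,0x1d] = d0 71 6f 46

#0 dst[0x0e+6] := {0x46,0x22,0x26,0x71,0x9d,0x6f}
#1 dst[0x1a+6] := {0x71,0x9d,0x6f,0xe4,0x23,0xd0}
#2 dst[0x01+4] := {0x0c,0x46,0x22,0x26}
#3 dst[0x1c+2] := {0x0c,0x46}
query mem[0x1f]=0xd0, mem[0x11]=0x71, mem[0x13]=0x6f, mem[0x1d]=0x46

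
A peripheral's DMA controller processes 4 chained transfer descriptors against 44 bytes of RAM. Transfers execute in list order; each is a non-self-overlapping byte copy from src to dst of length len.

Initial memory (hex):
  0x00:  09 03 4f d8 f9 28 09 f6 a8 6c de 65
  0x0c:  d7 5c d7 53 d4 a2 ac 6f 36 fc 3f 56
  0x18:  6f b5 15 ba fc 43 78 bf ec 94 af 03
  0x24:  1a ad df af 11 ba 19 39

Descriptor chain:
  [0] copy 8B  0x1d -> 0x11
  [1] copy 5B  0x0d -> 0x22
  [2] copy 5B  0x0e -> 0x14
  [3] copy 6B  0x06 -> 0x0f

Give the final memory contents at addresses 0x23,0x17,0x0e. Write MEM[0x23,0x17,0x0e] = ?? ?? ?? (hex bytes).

MEM[0x23,0x17,0x0e] = d7 43 d7

#0 dst[0x11+8] := {0x43,0x78,0xbf,0xec,0x94,0xaf,0x03,0x1a}
#1 dst[0x22+5] := {0x5c,0xd7,0x53,0xd4,0x43}
#2 dst[0x14+5] := {0xd7,0x53,0xd4,0x43,0x78}
#3 dst[0x0f+6] := {0x09,0xf6,0xa8,0x6c,0xde,0x65}
query mem[0x23]=0xd7, mem[0x17]=0x43, mem[0x0e]=0xd7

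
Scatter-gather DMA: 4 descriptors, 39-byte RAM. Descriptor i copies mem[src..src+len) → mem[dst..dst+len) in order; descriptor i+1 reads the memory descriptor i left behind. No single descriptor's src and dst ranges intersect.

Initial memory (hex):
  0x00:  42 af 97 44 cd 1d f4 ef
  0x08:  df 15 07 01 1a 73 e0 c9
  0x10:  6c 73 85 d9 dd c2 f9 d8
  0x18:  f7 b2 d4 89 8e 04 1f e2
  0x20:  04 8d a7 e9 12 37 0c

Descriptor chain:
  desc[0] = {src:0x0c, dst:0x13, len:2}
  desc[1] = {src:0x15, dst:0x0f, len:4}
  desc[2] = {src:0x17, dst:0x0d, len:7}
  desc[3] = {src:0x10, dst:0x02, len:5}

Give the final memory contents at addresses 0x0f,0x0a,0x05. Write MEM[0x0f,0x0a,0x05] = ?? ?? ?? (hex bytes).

D0: mem[0x13..0x14] <- [1a 73]
D1: mem[0x0f..0x12] <- [c2 f9 d8 f7]
D2: mem[0x0d..0x13] <- [d8 f7 b2 d4 89 8e 04]
D3: mem[0x02..0x06] <- [d4 89 8e 04 73]
query mem[0x0f]=0xb2, mem[0x0a]=0x07, mem[0x05]=0x04

MEM[0x0f,0x0a,0x05] = b2 07 04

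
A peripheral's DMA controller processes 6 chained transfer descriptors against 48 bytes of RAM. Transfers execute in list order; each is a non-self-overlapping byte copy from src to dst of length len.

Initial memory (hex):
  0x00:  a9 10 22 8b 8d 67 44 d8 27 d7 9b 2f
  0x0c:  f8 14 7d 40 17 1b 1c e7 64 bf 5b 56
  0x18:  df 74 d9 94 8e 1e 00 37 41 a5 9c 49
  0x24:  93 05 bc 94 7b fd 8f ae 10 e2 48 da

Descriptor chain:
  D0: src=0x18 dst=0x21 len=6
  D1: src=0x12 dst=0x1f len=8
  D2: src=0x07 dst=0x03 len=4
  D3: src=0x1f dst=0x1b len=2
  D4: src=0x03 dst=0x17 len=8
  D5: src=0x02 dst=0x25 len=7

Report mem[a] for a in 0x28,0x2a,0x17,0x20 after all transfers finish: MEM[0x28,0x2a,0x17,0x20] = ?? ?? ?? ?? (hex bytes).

MEM[0x28,0x2a,0x17,0x20] = d7 d8 d8 e7

#0 dst[0x21+6] := {0xdf,0x74,0xd9,0x94,0x8e,0x1e}
#1 dst[0x1f+8] := {0x1c,0xe7,0x64,0xbf,0x5b,0x56,0xdf,0x74}
#2 dst[0x03+4] := {0xd8,0x27,0xd7,0x9b}
#3 dst[0x1b+2] := {0x1c,0xe7}
#4 dst[0x17+8] := {0xd8,0x27,0xd7,0x9b,0xd8,0x27,0xd7,0x9b}
#5 dst[0x25+7] := {0x22,0xd8,0x27,0xd7,0x9b,0xd8,0x27}
query mem[0x28]=0xd7, mem[0x2a]=0xd8, mem[0x17]=0xd8, mem[0x20]=0xe7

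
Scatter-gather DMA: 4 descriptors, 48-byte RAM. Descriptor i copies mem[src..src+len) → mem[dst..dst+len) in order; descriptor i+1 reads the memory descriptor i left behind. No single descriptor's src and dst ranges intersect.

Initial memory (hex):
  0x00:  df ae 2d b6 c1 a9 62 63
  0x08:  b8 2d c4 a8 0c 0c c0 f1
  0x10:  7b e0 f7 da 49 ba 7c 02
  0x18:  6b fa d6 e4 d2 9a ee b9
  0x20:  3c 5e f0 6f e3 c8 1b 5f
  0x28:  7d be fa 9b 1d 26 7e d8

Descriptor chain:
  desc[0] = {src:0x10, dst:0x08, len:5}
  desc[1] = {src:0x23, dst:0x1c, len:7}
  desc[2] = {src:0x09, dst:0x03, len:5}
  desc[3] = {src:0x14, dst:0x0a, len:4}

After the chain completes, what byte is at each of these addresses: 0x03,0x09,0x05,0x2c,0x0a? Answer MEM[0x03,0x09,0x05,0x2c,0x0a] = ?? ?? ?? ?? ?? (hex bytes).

[0] 0x10->0x08 len=5 : 7b e0 f7 da 49
[1] 0x23->0x1c len=7 : 6f e3 c8 1b 5f 7d be
[2] 0x09->0x03 len=5 : e0 f7 da 49 0c
[3] 0x14->0x0a len=4 : 49 ba 7c 02
query mem[0x03]=0xe0, mem[0x09]=0xe0, mem[0x05]=0xda, mem[0x2c]=0x1d, mem[0x0a]=0x49

MEM[0x03,0x09,0x05,0x2c,0x0a] = e0 e0 da 1d 49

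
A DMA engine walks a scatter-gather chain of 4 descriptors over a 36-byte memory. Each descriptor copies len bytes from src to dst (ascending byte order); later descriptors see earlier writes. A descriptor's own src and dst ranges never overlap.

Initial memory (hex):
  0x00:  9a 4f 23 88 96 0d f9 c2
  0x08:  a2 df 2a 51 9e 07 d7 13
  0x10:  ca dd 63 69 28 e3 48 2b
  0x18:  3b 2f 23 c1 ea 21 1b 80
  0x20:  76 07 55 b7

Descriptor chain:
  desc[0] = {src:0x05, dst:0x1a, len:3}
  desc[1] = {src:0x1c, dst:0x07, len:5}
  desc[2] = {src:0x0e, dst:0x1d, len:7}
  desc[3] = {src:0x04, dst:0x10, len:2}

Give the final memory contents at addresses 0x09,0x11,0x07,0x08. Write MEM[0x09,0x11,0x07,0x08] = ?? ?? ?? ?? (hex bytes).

[0] 0x05->0x1a len=3 : 0d f9 c2
[1] 0x1c->0x07 len=5 : c2 21 1b 80 76
[2] 0x0e->0x1d len=7 : d7 13 ca dd 63 69 28
[3] 0x04->0x10 len=2 : 96 0d
query mem[0x09]=0x1b, mem[0x11]=0x0d, mem[0x07]=0xc2, mem[0x08]=0x21

MEM[0x09,0x11,0x07,0x08] = 1b 0d c2 21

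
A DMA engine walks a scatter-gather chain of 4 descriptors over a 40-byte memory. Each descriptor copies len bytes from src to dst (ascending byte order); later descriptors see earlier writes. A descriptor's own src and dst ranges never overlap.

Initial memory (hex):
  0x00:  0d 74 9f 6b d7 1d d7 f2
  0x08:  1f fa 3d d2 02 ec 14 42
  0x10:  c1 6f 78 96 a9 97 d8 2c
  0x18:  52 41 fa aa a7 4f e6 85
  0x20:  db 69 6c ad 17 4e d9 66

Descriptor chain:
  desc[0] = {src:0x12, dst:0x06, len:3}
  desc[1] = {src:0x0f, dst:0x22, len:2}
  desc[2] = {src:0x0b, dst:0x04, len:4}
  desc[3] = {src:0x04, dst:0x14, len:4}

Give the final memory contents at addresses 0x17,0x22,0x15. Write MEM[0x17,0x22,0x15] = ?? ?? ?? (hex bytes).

MEM[0x17,0x22,0x15] = 14 42 02

#0 dst[0x06+3] := {0x78,0x96,0xa9}
#1 dst[0x22+2] := {0x42,0xc1}
#2 dst[0x04+4] := {0xd2,0x02,0xec,0x14}
#3 dst[0x14+4] := {0xd2,0x02,0xec,0x14}
query mem[0x17]=0x14, mem[0x22]=0x42, mem[0x15]=0x02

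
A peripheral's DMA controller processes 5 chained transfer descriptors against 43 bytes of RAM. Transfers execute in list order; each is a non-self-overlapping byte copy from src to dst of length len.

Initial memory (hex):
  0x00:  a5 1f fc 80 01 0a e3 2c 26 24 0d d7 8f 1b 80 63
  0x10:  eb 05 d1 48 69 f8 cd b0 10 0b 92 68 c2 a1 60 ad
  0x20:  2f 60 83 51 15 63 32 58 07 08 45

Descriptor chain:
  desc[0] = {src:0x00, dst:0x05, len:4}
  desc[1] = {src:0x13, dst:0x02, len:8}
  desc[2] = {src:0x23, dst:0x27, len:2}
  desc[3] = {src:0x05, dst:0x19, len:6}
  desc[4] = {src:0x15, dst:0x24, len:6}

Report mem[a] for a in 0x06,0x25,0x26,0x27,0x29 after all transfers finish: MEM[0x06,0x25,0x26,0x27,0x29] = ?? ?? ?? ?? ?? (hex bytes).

[0] 0x00->0x05 len=4 : a5 1f fc 80
[1] 0x13->0x02 len=8 : 48 69 f8 cd b0 10 0b 92
[2] 0x23->0x27 len=2 : 51 15
[3] 0x05->0x19 len=6 : cd b0 10 0b 92 0d
[4] 0x15->0x24 len=6 : f8 cd b0 10 cd b0
query mem[0x06]=0xb0, mem[0x25]=0xcd, mem[0x26]=0xb0, mem[0x27]=0x10, mem[0x29]=0xb0

MEM[0x06,0x25,0x26,0x27,0x29] = b0 cd b0 10 b0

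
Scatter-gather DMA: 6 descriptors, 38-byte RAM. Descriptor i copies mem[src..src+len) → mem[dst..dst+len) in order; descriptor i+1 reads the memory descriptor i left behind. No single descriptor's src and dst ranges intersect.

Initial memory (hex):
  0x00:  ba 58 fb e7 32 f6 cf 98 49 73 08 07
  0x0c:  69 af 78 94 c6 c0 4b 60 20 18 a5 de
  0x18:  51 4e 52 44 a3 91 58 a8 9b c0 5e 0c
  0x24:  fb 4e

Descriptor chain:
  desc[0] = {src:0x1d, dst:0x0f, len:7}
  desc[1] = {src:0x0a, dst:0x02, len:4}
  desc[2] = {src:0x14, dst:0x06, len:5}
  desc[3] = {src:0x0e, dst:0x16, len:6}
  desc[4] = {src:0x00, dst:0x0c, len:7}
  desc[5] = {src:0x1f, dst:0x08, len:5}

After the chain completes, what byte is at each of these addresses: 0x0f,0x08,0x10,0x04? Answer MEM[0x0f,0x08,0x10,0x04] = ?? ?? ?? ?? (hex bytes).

MEM[0x0f,0x08,0x10,0x04] = 07 a8 69 69

D0: mem[0x0f..0x15] <- [91 58 a8 9b c0 5e 0c]
D1: mem[0x02..0x05] <- [08 07 69 af]
D2: mem[0x06..0x0a] <- [5e 0c a5 de 51]
D3: mem[0x16..0x1b] <- [78 91 58 a8 9b c0]
D4: mem[0x0c..0x12] <- [ba 58 08 07 69 af 5e]
D5: mem[0x08..0x0c] <- [a8 9b c0 5e 0c]
query mem[0x0f]=0x07, mem[0x08]=0xa8, mem[0x10]=0x69, mem[0x04]=0x69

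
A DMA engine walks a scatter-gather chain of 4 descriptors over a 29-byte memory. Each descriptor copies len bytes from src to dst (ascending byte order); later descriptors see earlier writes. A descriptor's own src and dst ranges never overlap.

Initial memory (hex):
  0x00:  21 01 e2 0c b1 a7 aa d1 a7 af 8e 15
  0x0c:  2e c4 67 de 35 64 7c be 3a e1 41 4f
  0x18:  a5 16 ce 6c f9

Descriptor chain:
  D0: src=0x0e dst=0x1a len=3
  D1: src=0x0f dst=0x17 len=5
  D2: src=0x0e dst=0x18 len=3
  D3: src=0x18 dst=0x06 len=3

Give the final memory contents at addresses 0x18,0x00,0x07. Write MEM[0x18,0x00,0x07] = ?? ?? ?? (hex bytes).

MEM[0x18,0x00,0x07] = 67 21 de

[0] 0x0e->0x1a len=3 : 67 de 35
[1] 0x0f->0x17 len=5 : de 35 64 7c be
[2] 0x0e->0x18 len=3 : 67 de 35
[3] 0x18->0x06 len=3 : 67 de 35
query mem[0x18]=0x67, mem[0x00]=0x21, mem[0x07]=0xde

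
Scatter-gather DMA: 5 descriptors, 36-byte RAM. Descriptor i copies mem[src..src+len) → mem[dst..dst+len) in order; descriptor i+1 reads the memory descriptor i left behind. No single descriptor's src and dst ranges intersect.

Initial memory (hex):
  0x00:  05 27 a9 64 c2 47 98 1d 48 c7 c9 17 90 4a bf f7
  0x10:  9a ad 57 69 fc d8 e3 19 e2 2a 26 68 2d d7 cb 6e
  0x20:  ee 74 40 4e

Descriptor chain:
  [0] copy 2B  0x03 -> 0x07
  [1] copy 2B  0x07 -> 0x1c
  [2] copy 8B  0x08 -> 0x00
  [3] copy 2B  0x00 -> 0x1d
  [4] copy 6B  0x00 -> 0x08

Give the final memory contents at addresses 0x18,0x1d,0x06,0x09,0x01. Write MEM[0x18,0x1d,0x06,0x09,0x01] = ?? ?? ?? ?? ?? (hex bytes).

MEM[0x18,0x1d,0x06,0x09,0x01] = e2 c2 bf c7 c7

  after D0: wrote 2B at 0x07 = 64c2
  after D1: wrote 2B at 0x1c = 64c2
  after D2: wrote 8B at 0x00 = c2c7c917904abff7
  after D3: wrote 2B at 0x1d = c2c7
  after D4: wrote 6B at 0x08 = c2c7c917904a
query mem[0x18]=0xe2, mem[0x1d]=0xc2, mem[0x06]=0xbf, mem[0x09]=0xc7, mem[0x01]=0xc7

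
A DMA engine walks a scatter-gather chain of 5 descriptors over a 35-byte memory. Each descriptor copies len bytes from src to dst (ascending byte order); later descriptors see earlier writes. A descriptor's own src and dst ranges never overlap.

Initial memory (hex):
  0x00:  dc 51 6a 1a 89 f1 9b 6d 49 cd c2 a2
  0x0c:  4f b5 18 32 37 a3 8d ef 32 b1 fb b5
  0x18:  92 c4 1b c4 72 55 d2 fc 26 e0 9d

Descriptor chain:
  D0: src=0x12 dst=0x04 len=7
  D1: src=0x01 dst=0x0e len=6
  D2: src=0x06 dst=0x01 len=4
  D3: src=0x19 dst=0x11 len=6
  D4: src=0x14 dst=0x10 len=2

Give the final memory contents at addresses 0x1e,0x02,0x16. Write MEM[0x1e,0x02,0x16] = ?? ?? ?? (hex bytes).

MEM[0x1e,0x02,0x16] = d2 b1 d2

D0: mem[0x04..0x0a] <- [8d ef 32 b1 fb b5 92]
D1: mem[0x0e..0x13] <- [51 6a 1a 8d ef 32]
D2: mem[0x01..0x04] <- [32 b1 fb b5]
D3: mem[0x11..0x16] <- [c4 1b c4 72 55 d2]
D4: mem[0x10..0x11] <- [72 55]
query mem[0x1e]=0xd2, mem[0x02]=0xb1, mem[0x16]=0xd2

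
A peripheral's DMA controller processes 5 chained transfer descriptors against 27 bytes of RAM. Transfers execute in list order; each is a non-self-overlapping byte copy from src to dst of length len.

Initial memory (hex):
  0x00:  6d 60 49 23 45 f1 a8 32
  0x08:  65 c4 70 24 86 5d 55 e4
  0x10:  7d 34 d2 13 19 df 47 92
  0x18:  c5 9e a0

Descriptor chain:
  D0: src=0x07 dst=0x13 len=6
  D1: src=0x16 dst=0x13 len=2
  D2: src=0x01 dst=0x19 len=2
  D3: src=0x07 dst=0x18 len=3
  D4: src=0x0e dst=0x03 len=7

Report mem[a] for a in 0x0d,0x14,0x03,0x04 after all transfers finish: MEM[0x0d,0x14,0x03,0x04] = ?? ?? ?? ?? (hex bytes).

MEM[0x0d,0x14,0x03,0x04] = 5d 24 55 e4

D0: mem[0x13..0x18] <- [32 65 c4 70 24 86]
D1: mem[0x13..0x14] <- [70 24]
D2: mem[0x19..0x1a] <- [60 49]
D3: mem[0x18..0x1a] <- [32 65 c4]
D4: mem[0x03..0x09] <- [55 e4 7d 34 d2 70 24]
query mem[0x0d]=0x5d, mem[0x14]=0x24, mem[0x03]=0x55, mem[0x04]=0xe4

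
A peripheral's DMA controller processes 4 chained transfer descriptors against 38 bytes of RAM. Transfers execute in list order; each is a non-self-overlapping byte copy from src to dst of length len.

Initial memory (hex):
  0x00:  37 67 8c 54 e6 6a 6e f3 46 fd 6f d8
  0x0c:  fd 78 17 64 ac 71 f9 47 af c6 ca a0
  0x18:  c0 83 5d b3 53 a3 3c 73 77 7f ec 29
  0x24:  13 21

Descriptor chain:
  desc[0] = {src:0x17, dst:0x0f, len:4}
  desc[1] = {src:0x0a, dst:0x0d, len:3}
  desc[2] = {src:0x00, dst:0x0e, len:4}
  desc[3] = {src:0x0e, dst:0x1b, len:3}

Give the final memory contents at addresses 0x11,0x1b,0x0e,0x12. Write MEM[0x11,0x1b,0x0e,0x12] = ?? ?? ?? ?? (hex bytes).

#0 dst[0x0f+4] := {0xa0,0xc0,0x83,0x5d}
#1 dst[0x0d+3] := {0x6f,0xd8,0xfd}
#2 dst[0x0e+4] := {0x37,0x67,0x8c,0x54}
#3 dst[0x1b+3] := {0x37,0x67,0x8c}
query mem[0x11]=0x54, mem[0x1b]=0x37, mem[0x0e]=0x37, mem[0x12]=0x5d

MEM[0x11,0x1b,0x0e,0x12] = 54 37 37 5d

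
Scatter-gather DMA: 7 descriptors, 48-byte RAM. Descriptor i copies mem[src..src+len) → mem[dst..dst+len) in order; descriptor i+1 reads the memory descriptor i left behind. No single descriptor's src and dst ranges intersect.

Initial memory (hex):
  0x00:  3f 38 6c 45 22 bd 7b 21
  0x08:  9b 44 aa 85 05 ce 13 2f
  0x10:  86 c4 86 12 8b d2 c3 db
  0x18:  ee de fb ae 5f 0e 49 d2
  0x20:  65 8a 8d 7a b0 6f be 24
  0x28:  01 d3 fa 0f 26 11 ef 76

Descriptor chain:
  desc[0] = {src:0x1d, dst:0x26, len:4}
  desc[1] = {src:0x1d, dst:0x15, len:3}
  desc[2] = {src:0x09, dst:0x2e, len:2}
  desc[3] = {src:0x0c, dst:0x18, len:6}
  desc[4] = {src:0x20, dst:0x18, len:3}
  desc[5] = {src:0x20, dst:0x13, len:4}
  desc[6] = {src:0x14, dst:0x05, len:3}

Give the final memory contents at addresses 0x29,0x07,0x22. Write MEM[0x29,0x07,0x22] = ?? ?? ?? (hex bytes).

MEM[0x29,0x07,0x22] = 65 7a 8d

[0] 0x1d->0x26 len=4 : 0e 49 d2 65
[1] 0x1d->0x15 len=3 : 0e 49 d2
[2] 0x09->0x2e len=2 : 44 aa
[3] 0x0c->0x18 len=6 : 05 ce 13 2f 86 c4
[4] 0x20->0x18 len=3 : 65 8a 8d
[5] 0x20->0x13 len=4 : 65 8a 8d 7a
[6] 0x14->0x05 len=3 : 8a 8d 7a
query mem[0x29]=0x65, mem[0x07]=0x7a, mem[0x22]=0x8d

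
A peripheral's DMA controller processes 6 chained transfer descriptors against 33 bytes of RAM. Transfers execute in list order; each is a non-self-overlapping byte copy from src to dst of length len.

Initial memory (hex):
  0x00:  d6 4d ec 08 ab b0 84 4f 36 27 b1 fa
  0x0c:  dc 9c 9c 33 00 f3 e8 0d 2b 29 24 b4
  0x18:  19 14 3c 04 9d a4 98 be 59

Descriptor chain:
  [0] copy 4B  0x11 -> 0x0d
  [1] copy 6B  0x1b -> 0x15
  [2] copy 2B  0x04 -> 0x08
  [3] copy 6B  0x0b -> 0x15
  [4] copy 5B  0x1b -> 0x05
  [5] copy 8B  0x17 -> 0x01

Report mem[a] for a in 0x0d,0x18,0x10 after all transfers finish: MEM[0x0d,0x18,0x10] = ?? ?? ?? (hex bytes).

[0] 0x11->0x0d len=4 : f3 e8 0d 2b
[1] 0x1b->0x15 len=6 : 04 9d a4 98 be 59
[2] 0x04->0x08 len=2 : ab b0
[3] 0x0b->0x15 len=6 : fa dc f3 e8 0d 2b
[4] 0x1b->0x05 len=5 : 04 9d a4 98 be
[5] 0x17->0x01 len=8 : f3 e8 0d 2b 04 9d a4 98
query mem[0x0d]=0xf3, mem[0x18]=0xe8, mem[0x10]=0x2b

MEM[0x0d,0x18,0x10] = f3 e8 2b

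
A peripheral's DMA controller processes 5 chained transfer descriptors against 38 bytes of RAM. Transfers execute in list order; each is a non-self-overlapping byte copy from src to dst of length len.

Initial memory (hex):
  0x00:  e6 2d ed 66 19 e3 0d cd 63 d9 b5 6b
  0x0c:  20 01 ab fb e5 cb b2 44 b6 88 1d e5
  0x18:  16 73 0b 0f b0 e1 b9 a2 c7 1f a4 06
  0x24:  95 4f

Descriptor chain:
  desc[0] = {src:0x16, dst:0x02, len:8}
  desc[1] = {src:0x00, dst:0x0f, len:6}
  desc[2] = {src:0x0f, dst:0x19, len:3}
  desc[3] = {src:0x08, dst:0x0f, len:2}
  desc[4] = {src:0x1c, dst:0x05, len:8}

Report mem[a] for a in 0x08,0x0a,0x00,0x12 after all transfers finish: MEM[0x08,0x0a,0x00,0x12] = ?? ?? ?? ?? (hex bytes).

D0: mem[0x02..0x09] <- [1d e5 16 73 0b 0f b0 e1]
D1: mem[0x0f..0x14] <- [e6 2d 1d e5 16 73]
D2: mem[0x19..0x1b] <- [e6 2d 1d]
D3: mem[0x0f..0x10] <- [b0 e1]
D4: mem[0x05..0x0c] <- [b0 e1 b9 a2 c7 1f a4 06]
query mem[0x08]=0xa2, mem[0x0a]=0x1f, mem[0x00]=0xe6, mem[0x12]=0xe5

MEM[0x08,0x0a,0x00,0x12] = a2 1f e6 e5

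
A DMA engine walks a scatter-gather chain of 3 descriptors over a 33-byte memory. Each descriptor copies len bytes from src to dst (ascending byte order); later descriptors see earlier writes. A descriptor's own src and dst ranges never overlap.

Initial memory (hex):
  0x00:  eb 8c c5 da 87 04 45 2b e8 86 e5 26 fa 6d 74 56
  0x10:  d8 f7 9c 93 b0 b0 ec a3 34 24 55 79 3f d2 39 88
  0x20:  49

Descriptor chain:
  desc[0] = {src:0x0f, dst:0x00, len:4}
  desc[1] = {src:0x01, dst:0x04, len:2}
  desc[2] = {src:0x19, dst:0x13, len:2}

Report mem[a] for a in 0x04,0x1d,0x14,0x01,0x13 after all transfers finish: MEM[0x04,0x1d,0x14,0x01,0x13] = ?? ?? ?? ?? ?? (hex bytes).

[0] 0x0f->0x00 len=4 : 56 d8 f7 9c
[1] 0x01->0x04 len=2 : d8 f7
[2] 0x19->0x13 len=2 : 24 55
query mem[0x04]=0xd8, mem[0x1d]=0xd2, mem[0x14]=0x55, mem[0x01]=0xd8, mem[0x13]=0x24

MEM[0x04,0x1d,0x14,0x01,0x13] = d8 d2 55 d8 24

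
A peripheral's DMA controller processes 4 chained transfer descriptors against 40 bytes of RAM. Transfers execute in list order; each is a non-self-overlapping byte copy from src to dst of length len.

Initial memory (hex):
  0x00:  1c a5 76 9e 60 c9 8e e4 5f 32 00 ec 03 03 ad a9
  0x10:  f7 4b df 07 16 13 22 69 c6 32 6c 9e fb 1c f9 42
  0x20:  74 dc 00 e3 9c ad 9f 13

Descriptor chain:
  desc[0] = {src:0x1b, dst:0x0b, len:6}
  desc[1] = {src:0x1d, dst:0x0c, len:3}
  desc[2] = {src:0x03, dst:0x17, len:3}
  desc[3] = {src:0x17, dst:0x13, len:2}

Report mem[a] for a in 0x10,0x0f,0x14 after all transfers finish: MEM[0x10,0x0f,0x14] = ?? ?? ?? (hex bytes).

MEM[0x10,0x0f,0x14] = 74 42 60

#0 dst[0x0b+6] := {0x9e,0xfb,0x1c,0xf9,0x42,0x74}
#1 dst[0x0c+3] := {0x1c,0xf9,0x42}
#2 dst[0x17+3] := {0x9e,0x60,0xc9}
#3 dst[0x13+2] := {0x9e,0x60}
query mem[0x10]=0x74, mem[0x0f]=0x42, mem[0x14]=0x60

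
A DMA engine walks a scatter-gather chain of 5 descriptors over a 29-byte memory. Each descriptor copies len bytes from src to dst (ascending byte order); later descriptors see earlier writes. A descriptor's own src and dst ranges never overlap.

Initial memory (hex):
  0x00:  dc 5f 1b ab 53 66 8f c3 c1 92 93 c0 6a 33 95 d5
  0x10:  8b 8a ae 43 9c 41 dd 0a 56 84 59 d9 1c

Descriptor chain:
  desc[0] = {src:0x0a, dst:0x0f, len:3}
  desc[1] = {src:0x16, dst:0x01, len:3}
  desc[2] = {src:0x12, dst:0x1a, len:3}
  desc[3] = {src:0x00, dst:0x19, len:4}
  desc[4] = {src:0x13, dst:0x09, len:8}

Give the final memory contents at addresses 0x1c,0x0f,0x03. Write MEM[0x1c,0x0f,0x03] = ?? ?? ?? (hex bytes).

  after D0: wrote 3B at 0x0f = 93c06a
  after D1: wrote 3B at 0x01 = dd0a56
  after D2: wrote 3B at 0x1a = ae439c
  after D3: wrote 4B at 0x19 = dcdd0a56
  after D4: wrote 8B at 0x09 = 439c41dd0a56dcdd
query mem[0x1c]=0x56, mem[0x0f]=0xdc, mem[0x03]=0x56

MEM[0x1c,0x0f,0x03] = 56 dc 56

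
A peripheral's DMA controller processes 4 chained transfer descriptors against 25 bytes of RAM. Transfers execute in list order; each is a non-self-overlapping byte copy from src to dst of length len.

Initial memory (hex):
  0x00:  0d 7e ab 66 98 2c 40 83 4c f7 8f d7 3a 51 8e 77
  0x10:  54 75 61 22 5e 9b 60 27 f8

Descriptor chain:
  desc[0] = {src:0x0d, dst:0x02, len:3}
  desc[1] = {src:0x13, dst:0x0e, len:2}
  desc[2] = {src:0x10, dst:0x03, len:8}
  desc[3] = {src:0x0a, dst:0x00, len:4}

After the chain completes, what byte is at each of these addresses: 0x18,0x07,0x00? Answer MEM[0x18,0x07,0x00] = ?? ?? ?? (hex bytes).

  after D0: wrote 3B at 0x02 = 518e77
  after D1: wrote 2B at 0x0e = 225e
  after D2: wrote 8B at 0x03 = 547561225e9b6027
  after D3: wrote 4B at 0x00 = 27d73a51
query mem[0x18]=0xf8, mem[0x07]=0x5e, mem[0x00]=0x27

MEM[0x18,0x07,0x00] = f8 5e 27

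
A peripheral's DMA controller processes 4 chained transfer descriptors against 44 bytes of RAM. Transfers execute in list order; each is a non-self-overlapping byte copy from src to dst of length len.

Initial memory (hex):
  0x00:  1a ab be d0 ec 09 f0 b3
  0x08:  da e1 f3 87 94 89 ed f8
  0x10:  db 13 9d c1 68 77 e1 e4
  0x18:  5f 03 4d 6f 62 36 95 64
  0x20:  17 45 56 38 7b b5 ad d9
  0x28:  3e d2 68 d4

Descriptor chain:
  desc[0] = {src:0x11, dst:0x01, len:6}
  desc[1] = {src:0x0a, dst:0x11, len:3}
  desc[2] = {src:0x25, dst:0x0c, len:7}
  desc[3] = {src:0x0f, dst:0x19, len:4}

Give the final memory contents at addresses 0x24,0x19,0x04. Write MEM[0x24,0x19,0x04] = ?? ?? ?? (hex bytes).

[0] 0x11->0x01 len=6 : 13 9d c1 68 77 e1
[1] 0x0a->0x11 len=3 : f3 87 94
[2] 0x25->0x0c len=7 : b5 ad d9 3e d2 68 d4
[3] 0x0f->0x19 len=4 : 3e d2 68 d4
query mem[0x24]=0x7b, mem[0x19]=0x3e, mem[0x04]=0x68

MEM[0x24,0x19,0x04] = 7b 3e 68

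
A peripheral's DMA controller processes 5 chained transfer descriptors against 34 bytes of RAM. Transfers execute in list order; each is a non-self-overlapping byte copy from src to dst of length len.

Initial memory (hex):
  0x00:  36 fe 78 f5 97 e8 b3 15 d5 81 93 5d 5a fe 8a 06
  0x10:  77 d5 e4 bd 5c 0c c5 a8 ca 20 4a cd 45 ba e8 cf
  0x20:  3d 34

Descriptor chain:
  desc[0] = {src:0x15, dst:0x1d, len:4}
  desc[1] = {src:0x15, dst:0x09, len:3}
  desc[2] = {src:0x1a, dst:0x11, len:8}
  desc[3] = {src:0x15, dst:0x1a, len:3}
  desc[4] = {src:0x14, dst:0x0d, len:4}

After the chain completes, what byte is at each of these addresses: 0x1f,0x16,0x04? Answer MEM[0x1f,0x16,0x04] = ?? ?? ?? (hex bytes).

MEM[0x1f,0x16,0x04] = a8 a8 97

  after D0: wrote 4B at 0x1d = 0cc5a8ca
  after D1: wrote 3B at 0x09 = 0cc5a8
  after D2: wrote 8B at 0x11 = 4acd450cc5a8ca34
  after D3: wrote 3B at 0x1a = c5a8ca
  after D4: wrote 4B at 0x0d = 0cc5a8ca
query mem[0x1f]=0xa8, mem[0x16]=0xa8, mem[0x04]=0x97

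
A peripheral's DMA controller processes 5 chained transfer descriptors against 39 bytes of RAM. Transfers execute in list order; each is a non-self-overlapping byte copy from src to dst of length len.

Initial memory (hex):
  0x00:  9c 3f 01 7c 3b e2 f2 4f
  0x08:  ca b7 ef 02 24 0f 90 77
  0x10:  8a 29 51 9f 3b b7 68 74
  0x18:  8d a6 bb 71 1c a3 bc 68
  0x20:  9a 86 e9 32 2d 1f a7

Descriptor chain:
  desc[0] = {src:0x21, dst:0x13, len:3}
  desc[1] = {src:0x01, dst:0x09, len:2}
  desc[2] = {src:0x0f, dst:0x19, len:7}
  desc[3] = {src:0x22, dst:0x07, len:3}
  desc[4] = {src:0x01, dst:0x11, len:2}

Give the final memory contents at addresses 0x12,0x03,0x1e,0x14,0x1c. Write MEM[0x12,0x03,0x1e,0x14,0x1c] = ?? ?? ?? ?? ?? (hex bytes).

MEM[0x12,0x03,0x1e,0x14,0x1c] = 01 7c e9 e9 51

#0 dst[0x13+3] := {0x86,0xe9,0x32}
#1 dst[0x09+2] := {0x3f,0x01}
#2 dst[0x19+7] := {0x77,0x8a,0x29,0x51,0x86,0xe9,0x32}
#3 dst[0x07+3] := {0xe9,0x32,0x2d}
#4 dst[0x11+2] := {0x3f,0x01}
query mem[0x12]=0x01, mem[0x03]=0x7c, mem[0x1e]=0xe9, mem[0x14]=0xe9, mem[0x1c]=0x51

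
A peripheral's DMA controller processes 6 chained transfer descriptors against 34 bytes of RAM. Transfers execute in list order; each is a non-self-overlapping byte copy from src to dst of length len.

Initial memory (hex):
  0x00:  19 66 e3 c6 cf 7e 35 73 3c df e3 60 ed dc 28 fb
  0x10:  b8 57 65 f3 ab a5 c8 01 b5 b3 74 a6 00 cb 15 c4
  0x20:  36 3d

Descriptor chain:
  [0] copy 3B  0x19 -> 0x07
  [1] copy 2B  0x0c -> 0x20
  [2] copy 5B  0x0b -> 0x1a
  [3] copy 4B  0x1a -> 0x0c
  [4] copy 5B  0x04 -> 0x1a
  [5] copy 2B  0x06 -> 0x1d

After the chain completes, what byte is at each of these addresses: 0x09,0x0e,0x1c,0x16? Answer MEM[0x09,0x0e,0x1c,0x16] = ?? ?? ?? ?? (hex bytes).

MEM[0x09,0x0e,0x1c,0x16] = a6 dc 35 c8

[0] 0x19->0x07 len=3 : b3 74 a6
[1] 0x0c->0x20 len=2 : ed dc
[2] 0x0b->0x1a len=5 : 60 ed dc 28 fb
[3] 0x1a->0x0c len=4 : 60 ed dc 28
[4] 0x04->0x1a len=5 : cf 7e 35 b3 74
[5] 0x06->0x1d len=2 : 35 b3
query mem[0x09]=0xa6, mem[0x0e]=0xdc, mem[0x1c]=0x35, mem[0x16]=0xc8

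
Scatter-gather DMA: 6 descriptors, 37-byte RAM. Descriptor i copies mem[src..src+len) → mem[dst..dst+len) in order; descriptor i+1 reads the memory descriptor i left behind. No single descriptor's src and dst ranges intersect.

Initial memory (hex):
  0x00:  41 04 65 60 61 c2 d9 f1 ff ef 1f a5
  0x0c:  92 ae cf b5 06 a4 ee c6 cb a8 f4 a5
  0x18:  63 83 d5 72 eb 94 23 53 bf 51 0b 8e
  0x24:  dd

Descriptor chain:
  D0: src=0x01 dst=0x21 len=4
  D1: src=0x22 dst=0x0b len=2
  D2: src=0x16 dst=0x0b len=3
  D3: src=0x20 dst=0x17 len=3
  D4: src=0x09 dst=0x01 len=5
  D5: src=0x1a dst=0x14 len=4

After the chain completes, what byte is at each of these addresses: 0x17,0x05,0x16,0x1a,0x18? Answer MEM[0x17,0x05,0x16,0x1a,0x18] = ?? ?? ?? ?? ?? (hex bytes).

MEM[0x17,0x05,0x16,0x1a,0x18] = 94 63 eb d5 04

  after D0: wrote 4B at 0x21 = 04656061
  after D1: wrote 2B at 0x0b = 6560
  after D2: wrote 3B at 0x0b = f4a563
  after D3: wrote 3B at 0x17 = bf0465
  after D4: wrote 5B at 0x01 = ef1ff4a563
  after D5: wrote 4B at 0x14 = d572eb94
query mem[0x17]=0x94, mem[0x05]=0x63, mem[0x16]=0xeb, mem[0x1a]=0xd5, mem[0x18]=0x04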